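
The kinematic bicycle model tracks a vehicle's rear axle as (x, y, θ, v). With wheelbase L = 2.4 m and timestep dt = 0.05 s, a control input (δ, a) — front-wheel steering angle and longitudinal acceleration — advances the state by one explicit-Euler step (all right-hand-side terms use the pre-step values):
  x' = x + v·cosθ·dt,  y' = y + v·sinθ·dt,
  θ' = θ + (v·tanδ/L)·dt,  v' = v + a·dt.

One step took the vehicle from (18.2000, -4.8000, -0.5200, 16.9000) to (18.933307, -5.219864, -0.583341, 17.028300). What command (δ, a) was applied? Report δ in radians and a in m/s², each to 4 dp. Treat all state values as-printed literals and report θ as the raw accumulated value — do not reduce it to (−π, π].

a = (v'−v)/dt = (0.128300)/0.05 = 2.5660
Δθ = θ'−θ = -0.063341;  (v·dt/L) = 16.9000·0.05/2.4 = 0.352083
tan δ = Δθ·L/(v·dt) = -0.179903  →  δ = -0.1780

δ = -0.1780, a = 2.5660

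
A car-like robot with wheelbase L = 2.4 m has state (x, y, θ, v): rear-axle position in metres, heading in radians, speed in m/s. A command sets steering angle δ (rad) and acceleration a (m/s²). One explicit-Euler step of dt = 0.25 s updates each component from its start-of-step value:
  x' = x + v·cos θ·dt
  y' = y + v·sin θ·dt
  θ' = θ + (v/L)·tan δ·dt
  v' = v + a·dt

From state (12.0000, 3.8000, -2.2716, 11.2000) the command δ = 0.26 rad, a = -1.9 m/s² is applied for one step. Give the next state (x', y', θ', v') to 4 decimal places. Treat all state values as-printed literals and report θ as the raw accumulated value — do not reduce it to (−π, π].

x' = 12.0000 + 11.2000·cos(-2.2716)·0.25 = 10.1945
y' = 3.8000 + 11.2000·sin(-2.2716)·0.25 = 1.6599
θ' = -2.2716 + (11.2000/2.4)·tan(0.26)·0.25 = -1.9612
v' = 11.2000 − 1.9000·0.25 = 10.7250

(10.1945, 1.6599, -1.9612, 10.7250)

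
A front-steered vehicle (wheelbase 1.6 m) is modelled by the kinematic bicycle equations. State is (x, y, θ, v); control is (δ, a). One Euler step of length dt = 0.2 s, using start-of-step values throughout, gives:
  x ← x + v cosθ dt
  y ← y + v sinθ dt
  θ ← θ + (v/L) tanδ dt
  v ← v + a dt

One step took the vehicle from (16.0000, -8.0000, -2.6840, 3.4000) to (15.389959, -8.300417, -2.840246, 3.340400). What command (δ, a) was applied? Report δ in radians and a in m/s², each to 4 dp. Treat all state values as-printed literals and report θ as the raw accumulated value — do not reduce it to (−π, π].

a = (v'−v)/dt = (-0.059600)/0.2 = -0.2980
Δθ = θ'−θ = -0.156246;  (v·dt/L) = 3.4000·0.2/1.6 = 0.425000
tan δ = Δθ·L/(v·dt) = -0.367638  →  δ = -0.3523

δ = -0.3523, a = -0.2980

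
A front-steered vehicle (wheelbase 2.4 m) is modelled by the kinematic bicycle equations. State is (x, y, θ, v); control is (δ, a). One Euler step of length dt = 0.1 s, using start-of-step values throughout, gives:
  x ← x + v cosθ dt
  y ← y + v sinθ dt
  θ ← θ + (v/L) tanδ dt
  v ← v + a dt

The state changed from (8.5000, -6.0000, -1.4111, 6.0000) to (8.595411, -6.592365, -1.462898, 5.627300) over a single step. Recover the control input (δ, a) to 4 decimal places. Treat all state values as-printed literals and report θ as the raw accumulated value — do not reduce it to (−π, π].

δ = -0.2043, a = -3.7270

a = (v'−v)/dt = (-0.372700)/0.1 = -3.7270
Δθ = θ'−θ = -0.051798;  (v·dt/L) = 6.0000·0.1/2.4 = 0.250000
tan δ = Δθ·L/(v·dt) = -0.207192  →  δ = -0.2043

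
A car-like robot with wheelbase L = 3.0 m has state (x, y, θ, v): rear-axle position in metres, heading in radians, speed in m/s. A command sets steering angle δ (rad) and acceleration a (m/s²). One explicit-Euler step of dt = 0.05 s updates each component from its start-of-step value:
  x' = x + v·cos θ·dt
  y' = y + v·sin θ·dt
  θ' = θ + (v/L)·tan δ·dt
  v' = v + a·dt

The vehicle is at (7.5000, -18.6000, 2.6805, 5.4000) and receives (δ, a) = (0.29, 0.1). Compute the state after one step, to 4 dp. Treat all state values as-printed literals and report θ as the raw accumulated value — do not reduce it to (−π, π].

x' = 7.5000 + 5.4000·cos(2.6805)·0.05 = 7.2582
y' = -18.6000 + 5.4000·sin(2.6805)·0.05 = -18.4799
θ' = 2.6805 + (5.4000/3.0)·tan(0.29)·0.05 = 2.7074
v' = 5.4000 + 0.1000·0.05 = 5.4050

(7.2582, -18.4799, 2.7074, 5.4050)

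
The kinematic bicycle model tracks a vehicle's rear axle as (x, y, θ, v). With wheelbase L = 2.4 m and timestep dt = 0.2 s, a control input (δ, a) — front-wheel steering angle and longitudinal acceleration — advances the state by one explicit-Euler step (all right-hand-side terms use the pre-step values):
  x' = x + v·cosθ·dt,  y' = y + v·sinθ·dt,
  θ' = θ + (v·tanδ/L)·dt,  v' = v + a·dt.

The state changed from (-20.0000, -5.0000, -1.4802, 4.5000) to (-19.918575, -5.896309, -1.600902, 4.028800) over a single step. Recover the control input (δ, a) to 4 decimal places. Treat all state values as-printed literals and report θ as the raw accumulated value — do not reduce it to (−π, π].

a = (v'−v)/dt = (-0.471200)/0.2 = -2.3560
Δθ = θ'−θ = -0.120702;  (v·dt/L) = 4.5000·0.2/2.4 = 0.375000
tan δ = Δθ·L/(v·dt) = -0.321872  →  δ = -0.3114

δ = -0.3114, a = -2.3560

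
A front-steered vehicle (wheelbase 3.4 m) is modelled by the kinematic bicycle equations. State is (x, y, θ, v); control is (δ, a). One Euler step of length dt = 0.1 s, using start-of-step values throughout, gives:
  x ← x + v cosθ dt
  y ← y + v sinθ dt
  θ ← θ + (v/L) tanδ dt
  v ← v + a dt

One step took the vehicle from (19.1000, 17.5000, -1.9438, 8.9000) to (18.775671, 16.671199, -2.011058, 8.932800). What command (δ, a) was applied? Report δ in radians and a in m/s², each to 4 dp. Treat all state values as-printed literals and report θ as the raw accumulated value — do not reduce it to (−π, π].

δ = -0.2515, a = 0.3280

a = (v'−v)/dt = (0.032800)/0.1 = 0.3280
Δθ = θ'−θ = -0.067258;  (v·dt/L) = 8.9000·0.1/3.4 = 0.261765
tan δ = Δθ·L/(v·dt) = -0.256941  →  δ = -0.2515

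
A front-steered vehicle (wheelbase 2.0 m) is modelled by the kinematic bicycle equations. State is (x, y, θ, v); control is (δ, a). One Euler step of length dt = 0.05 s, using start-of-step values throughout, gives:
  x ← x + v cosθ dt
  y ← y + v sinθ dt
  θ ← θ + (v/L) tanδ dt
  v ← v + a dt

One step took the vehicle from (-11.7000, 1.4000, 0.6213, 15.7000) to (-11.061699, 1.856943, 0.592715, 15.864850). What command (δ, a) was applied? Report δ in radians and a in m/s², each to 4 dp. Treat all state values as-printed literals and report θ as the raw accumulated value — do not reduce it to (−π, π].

a = (v'−v)/dt = (0.164850)/0.05 = 3.2970
Δθ = θ'−θ = -0.028585;  (v·dt/L) = 15.7000·0.05/2.0 = 0.392500
tan δ = Δθ·L/(v·dt) = -0.072828  →  δ = -0.0727

δ = -0.0727, a = 3.2970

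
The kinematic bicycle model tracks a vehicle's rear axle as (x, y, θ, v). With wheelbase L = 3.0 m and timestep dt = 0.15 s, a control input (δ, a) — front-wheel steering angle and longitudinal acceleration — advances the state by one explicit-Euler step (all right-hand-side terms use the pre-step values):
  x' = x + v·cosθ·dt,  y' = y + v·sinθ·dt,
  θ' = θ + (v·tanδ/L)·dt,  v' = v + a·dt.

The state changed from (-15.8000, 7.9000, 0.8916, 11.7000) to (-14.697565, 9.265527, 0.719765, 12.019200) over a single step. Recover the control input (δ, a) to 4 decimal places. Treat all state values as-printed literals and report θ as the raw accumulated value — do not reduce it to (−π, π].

a = (v'−v)/dt = (0.319200)/0.15 = 2.1280
Δθ = θ'−θ = -0.171835;  (v·dt/L) = 11.7000·0.15/3.0 = 0.585000
tan δ = Δθ·L/(v·dt) = -0.293735  →  δ = -0.2857

δ = -0.2857, a = 2.1280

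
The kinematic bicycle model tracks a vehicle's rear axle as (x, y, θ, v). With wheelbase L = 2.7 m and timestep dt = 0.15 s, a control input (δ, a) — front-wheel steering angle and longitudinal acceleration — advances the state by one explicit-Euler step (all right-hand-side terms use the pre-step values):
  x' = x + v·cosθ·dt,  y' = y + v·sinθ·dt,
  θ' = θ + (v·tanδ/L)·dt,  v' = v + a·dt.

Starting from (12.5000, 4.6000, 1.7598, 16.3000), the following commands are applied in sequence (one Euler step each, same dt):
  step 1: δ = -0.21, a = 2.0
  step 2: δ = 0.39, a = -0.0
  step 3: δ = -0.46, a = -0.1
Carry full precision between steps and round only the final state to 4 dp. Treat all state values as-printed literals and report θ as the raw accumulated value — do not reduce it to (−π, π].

after step 1 (δ=-0.21, a=2.0): (12.040632, 7.001459, 1.566788, 16.600000)
after step 2 (δ=0.39, a=-0.0): (12.050614, 9.491439, 1.945872, 16.600000)
after step 3 (δ=-0.46, a=-0.1): (11.138421, 11.808334, 1.488958, 16.585000)

(11.1384, 11.8083, 1.4890, 16.5850)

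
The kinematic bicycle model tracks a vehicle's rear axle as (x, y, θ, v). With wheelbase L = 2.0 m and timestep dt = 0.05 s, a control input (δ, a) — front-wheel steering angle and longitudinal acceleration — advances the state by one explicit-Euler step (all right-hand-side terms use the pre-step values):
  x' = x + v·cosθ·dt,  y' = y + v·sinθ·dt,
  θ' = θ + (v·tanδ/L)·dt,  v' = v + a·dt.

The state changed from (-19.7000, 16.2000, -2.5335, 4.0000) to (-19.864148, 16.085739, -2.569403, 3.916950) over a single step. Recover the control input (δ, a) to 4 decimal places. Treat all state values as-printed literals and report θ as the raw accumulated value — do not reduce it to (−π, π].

δ = -0.3447, a = -1.6610

a = (v'−v)/dt = (-0.083050)/0.05 = -1.6610
Δθ = θ'−θ = -0.035903;  (v·dt/L) = 4.0000·0.05/2.0 = 0.100000
tan δ = Δθ·L/(v·dt) = -0.359030  →  δ = -0.3447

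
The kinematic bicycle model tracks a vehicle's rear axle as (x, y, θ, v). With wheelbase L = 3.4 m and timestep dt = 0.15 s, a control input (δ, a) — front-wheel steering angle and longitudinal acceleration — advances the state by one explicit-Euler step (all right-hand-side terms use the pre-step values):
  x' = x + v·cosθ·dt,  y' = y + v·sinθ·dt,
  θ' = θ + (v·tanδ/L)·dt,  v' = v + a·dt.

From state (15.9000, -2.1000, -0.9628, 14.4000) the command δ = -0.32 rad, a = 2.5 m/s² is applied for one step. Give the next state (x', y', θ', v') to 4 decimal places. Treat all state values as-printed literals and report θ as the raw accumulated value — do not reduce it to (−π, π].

(17.1338, -3.8729, -1.1733, 14.7750)

x' = 15.9000 + 14.4000·cos(-0.9628)·0.15 = 17.1338
y' = -2.1000 + 14.4000·sin(-0.9628)·0.15 = -3.8729
θ' = -0.9628 + (14.4000/3.4)·tan(-0.32)·0.15 = -1.1733
v' = 14.4000 + 2.5000·0.15 = 14.7750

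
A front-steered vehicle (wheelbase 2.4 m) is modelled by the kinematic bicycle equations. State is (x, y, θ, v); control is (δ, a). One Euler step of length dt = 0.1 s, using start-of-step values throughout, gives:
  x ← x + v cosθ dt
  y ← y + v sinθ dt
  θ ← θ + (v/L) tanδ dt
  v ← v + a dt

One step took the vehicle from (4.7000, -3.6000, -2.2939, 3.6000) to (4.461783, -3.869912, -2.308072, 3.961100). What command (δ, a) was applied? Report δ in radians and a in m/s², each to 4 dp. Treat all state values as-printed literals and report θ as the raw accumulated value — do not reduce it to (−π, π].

δ = -0.0942, a = 3.6110

a = (v'−v)/dt = (0.361100)/0.1 = 3.6110
Δθ = θ'−θ = -0.014172;  (v·dt/L) = 3.6000·0.1/2.4 = 0.150000
tan δ = Δθ·L/(v·dt) = -0.094480  →  δ = -0.0942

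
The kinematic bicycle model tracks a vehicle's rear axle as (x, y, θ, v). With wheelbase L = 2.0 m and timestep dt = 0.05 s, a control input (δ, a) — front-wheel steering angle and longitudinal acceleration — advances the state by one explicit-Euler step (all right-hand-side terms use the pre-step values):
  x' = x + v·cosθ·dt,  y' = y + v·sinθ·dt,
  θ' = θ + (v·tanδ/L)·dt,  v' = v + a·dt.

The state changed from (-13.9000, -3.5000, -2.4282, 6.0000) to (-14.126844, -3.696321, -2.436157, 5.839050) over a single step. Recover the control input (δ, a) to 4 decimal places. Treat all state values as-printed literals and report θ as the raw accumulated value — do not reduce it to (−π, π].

δ = -0.0530, a = -3.2190

a = (v'−v)/dt = (-0.160950)/0.05 = -3.2190
Δθ = θ'−θ = -0.007957;  (v·dt/L) = 6.0000·0.05/2.0 = 0.150000
tan δ = Δθ·L/(v·dt) = -0.053047  →  δ = -0.0530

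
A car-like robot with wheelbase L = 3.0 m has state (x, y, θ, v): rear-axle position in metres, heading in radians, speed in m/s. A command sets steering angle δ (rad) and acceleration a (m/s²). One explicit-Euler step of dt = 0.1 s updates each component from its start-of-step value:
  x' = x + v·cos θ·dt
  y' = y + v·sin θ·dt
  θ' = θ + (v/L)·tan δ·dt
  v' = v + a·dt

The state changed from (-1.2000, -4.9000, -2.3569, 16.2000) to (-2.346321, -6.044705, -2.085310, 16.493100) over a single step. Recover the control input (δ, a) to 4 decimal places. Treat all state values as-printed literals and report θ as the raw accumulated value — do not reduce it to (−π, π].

δ = 0.4660, a = 2.9310

a = (v'−v)/dt = (0.293100)/0.1 = 2.9310
Δθ = θ'−θ = 0.271590;  (v·dt/L) = 16.2000·0.1/3.0 = 0.540000
tan δ = Δθ·L/(v·dt) = 0.502944  →  δ = 0.4660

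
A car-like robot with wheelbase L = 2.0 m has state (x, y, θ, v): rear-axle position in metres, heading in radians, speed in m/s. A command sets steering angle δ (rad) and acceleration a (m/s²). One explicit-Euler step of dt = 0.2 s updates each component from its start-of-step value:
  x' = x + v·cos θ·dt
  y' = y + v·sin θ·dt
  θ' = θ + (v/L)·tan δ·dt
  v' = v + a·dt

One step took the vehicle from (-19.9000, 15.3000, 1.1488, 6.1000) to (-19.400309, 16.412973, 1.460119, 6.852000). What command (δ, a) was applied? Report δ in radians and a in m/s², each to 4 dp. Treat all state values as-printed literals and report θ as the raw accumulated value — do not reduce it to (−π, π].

δ = 0.4719, a = 3.7600

a = (v'−v)/dt = (0.752000)/0.2 = 3.7600
Δθ = θ'−θ = 0.311319;  (v·dt/L) = 6.1000·0.2/2.0 = 0.610000
tan δ = Δθ·L/(v·dt) = 0.510359  →  δ = 0.4719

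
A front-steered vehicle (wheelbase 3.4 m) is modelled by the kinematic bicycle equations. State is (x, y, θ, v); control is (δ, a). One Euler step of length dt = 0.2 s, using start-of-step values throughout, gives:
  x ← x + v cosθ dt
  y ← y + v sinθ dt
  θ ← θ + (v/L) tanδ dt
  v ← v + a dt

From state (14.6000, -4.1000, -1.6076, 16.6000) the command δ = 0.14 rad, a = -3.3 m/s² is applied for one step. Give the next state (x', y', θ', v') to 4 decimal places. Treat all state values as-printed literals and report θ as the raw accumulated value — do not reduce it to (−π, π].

(14.4778, -7.4178, -1.4700, 15.9400)

x' = 14.6000 + 16.6000·cos(-1.6076)·0.2 = 14.4778
y' = -4.1000 + 16.6000·sin(-1.6076)·0.2 = -7.4178
θ' = -1.6076 + (16.6000/3.4)·tan(0.14)·0.2 = -1.4700
v' = 16.6000 − 3.3000·0.2 = 15.9400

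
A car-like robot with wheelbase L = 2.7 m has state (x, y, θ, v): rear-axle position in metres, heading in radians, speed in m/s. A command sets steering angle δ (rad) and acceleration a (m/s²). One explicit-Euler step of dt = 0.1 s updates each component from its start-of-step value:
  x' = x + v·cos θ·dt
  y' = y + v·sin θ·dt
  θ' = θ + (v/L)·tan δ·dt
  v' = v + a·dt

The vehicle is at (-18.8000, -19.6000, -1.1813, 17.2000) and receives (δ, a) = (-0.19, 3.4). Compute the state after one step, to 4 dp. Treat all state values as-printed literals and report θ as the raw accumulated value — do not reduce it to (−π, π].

x' = -18.8000 + 17.2000·cos(-1.1813)·0.1 = -18.1469
y' = -19.6000 + 17.2000·sin(-1.1813)·0.1 = -21.1912
θ' = -1.1813 + (17.2000/2.7)·tan(-0.19)·0.1 = -1.3038
v' = 17.2000 + 3.4000·0.1 = 17.5400

(-18.1469, -21.1912, -1.3038, 17.5400)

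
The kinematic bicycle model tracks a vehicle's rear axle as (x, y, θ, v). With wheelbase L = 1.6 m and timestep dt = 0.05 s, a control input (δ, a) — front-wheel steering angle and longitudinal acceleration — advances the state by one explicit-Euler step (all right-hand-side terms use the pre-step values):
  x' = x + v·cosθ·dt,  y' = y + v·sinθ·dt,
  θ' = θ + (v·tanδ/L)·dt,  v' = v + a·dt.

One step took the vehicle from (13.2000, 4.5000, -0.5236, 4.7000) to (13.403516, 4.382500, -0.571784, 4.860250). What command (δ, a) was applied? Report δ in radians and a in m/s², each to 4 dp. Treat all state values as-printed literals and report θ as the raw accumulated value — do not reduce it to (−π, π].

a = (v'−v)/dt = (0.160250)/0.05 = 3.2050
Δθ = θ'−θ = -0.048184;  (v·dt/L) = 4.7000·0.05/1.6 = 0.146875
tan δ = Δθ·L/(v·dt) = -0.328061  →  δ = -0.3170

δ = -0.3170, a = 3.2050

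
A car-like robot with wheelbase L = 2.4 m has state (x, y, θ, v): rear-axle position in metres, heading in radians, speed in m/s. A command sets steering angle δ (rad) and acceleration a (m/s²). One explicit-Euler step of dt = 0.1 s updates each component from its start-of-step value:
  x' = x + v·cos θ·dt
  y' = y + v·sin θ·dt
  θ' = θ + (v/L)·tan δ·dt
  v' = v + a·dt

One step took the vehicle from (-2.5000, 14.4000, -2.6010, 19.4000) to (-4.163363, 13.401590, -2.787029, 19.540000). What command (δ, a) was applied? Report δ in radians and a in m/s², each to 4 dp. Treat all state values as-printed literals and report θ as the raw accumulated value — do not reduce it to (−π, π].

δ = -0.2262, a = 1.4000

a = (v'−v)/dt = (0.140000)/0.1 = 1.4000
Δθ = θ'−θ = -0.186029;  (v·dt/L) = 19.4000·0.1/2.4 = 0.808333
tan δ = Δθ·L/(v·dt) = -0.230139  →  δ = -0.2262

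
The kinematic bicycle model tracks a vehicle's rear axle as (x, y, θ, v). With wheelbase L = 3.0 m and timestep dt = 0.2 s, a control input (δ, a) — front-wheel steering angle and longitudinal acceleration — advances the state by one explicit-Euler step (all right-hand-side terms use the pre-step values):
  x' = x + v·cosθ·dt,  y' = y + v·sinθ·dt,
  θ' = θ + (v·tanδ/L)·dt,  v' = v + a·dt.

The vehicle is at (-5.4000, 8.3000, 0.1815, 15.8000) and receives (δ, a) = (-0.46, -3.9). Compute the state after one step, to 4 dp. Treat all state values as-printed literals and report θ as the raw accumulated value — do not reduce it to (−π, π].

x' = -5.4000 + 15.8000·cos(0.1815)·0.2 = -2.2919
y' = 8.3000 + 15.8000·sin(0.1815)·0.2 = 8.8704
θ' = 0.1815 + (15.8000/3.0)·tan(-0.46)·0.2 = -0.3404
v' = 15.8000 − 3.9000·0.2 = 15.0200

(-2.2919, 8.8704, -0.3404, 15.0200)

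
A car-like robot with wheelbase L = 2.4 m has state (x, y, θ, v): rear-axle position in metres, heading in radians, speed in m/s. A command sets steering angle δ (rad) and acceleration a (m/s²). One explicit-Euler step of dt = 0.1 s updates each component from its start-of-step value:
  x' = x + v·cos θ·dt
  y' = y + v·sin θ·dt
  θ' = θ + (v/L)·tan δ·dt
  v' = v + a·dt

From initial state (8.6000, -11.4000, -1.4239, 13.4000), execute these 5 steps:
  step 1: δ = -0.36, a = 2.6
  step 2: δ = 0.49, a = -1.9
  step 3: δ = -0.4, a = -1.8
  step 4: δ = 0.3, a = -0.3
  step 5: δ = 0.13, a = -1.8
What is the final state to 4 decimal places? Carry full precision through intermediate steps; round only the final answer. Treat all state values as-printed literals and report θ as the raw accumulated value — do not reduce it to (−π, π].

(9.2644, -18.0320, -1.3242, 13.0800)

after step 1 (δ=-0.36, a=2.6): (8.796134, -12.725568, -1.634058, 13.660000)
after step 2 (δ=0.49, a=-1.9): (8.709776, -14.088836, -1.330472, 13.470000)
after step 3 (δ=-0.4, a=-1.8): (9.030386, -15.397124, -1.567764, 13.290000)
after step 4 (δ=0.3, a=-0.3): (9.034416, -16.726118, -1.396469, 13.260000)
after step 5 (δ=0.13, a=-1.8): (9.264405, -18.032020, -1.324237, 13.080000)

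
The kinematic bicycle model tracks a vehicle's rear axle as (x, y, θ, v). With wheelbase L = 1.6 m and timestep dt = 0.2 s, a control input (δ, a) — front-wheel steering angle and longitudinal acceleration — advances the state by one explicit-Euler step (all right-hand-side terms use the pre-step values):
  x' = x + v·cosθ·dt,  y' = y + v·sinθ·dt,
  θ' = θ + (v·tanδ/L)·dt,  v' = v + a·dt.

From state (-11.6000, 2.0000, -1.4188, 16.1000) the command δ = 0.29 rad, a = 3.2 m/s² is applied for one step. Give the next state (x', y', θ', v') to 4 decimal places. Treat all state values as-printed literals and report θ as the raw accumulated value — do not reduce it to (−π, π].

x' = -11.6000 + 16.1000·cos(-1.4188)·0.2 = -11.1125
y' = 2.0000 + 16.1000·sin(-1.4188)·0.2 = -1.1829
θ' = -1.4188 + (16.1000/1.6)·tan(0.29)·0.2 = -0.8182
v' = 16.1000 + 3.2000·0.2 = 16.7400

(-11.1125, -1.1829, -0.8182, 16.7400)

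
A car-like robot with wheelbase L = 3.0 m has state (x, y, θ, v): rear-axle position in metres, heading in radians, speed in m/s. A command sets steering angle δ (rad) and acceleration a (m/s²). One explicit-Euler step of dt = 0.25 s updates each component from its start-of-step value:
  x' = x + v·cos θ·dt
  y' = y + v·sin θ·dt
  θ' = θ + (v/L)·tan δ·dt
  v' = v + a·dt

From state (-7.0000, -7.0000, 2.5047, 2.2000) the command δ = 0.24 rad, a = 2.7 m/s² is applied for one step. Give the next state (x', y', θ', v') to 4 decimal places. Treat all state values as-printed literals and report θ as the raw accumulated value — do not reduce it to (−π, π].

(-7.4422, -6.6729, 2.5496, 2.8750)

x' = -7.0000 + 2.2000·cos(2.5047)·0.25 = -7.4422
y' = -7.0000 + 2.2000·sin(2.5047)·0.25 = -6.6729
θ' = 2.5047 + (2.2000/3.0)·tan(0.24)·0.25 = 2.5496
v' = 2.2000 + 2.7000·0.25 = 2.8750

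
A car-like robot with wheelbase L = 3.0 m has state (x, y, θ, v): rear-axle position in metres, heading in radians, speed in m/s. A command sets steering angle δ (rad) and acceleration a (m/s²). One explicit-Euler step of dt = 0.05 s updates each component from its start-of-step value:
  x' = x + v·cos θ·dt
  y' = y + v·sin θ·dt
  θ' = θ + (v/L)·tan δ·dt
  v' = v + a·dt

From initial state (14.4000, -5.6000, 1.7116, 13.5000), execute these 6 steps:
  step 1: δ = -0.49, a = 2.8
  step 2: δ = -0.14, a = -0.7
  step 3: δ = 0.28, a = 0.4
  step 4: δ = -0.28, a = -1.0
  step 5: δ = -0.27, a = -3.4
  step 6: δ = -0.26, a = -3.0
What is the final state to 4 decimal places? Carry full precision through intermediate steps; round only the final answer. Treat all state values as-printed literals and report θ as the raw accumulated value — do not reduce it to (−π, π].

(14.3192, -1.5422, 1.4374, 13.2550)

after step 1 (δ=-0.49, a=2.8): (14.305271, -4.931680, 1.591588, 13.640000)
after step 2 (δ=-0.14, a=-0.7): (14.291093, -4.249828, 1.559551, 13.605000)
after step 3 (δ=0.28, a=0.4): (14.298742, -3.569621, 1.624754, 13.625000)
after step 4 (δ=-0.28, a=-1.0): (14.262001, -2.889362, 1.559456, 13.575000)
after step 5 (δ=-0.27, a=-3.4): (14.269698, -2.210656, 1.496839, 13.405000)
after step 6 (δ=-0.26, a=-3.0): (14.319223, -1.542238, 1.437405, 13.255000)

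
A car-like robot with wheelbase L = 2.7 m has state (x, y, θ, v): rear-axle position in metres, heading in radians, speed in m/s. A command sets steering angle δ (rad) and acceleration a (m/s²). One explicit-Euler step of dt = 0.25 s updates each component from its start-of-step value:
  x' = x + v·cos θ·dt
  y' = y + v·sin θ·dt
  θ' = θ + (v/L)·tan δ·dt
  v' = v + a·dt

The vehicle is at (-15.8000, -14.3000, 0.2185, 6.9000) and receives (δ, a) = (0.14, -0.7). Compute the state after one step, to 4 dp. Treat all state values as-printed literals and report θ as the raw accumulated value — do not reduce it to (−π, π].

x' = -15.8000 + 6.9000·cos(0.2185)·0.25 = -14.1160
y' = -14.3000 + 6.9000·sin(0.2185)·0.25 = -13.9261
θ' = 0.2185 + (6.9000/2.7)·tan(0.14)·0.25 = 0.3085
v' = 6.9000 − 0.7000·0.25 = 6.7250

(-14.1160, -13.9261, 0.3085, 6.7250)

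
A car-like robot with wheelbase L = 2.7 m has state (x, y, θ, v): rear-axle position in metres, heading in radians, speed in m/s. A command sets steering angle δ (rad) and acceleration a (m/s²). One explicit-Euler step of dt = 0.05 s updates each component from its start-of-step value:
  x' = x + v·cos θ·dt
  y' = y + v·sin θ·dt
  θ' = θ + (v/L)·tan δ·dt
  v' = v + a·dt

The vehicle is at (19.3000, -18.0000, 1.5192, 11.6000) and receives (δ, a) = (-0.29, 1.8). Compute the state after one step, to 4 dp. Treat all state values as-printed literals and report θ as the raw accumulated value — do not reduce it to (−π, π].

(19.3299, -17.4208, 1.4551, 11.6900)

x' = 19.3000 + 11.6000·cos(1.5192)·0.05 = 19.3299
y' = -18.0000 + 11.6000·sin(1.5192)·0.05 = -17.4208
θ' = 1.5192 + (11.6000/2.7)·tan(-0.29)·0.05 = 1.4551
v' = 11.6000 + 1.8000·0.05 = 11.6900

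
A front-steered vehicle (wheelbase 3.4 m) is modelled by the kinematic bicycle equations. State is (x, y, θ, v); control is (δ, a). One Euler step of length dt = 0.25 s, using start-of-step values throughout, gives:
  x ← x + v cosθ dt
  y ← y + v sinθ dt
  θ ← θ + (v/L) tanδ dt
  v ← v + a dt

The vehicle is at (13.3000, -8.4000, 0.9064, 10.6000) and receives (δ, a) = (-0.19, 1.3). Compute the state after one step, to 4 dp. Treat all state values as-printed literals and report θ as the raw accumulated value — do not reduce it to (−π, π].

x' = 13.3000 + 10.6000·cos(0.9064)·0.25 = 14.9339
y' = -8.4000 + 10.6000·sin(0.9064)·0.25 = -6.3137
θ' = 0.9064 + (10.6000/3.4)·tan(-0.19)·0.25 = 0.7565
v' = 10.6000 + 1.3000·0.25 = 10.9250

(14.9339, -6.3137, 0.7565, 10.9250)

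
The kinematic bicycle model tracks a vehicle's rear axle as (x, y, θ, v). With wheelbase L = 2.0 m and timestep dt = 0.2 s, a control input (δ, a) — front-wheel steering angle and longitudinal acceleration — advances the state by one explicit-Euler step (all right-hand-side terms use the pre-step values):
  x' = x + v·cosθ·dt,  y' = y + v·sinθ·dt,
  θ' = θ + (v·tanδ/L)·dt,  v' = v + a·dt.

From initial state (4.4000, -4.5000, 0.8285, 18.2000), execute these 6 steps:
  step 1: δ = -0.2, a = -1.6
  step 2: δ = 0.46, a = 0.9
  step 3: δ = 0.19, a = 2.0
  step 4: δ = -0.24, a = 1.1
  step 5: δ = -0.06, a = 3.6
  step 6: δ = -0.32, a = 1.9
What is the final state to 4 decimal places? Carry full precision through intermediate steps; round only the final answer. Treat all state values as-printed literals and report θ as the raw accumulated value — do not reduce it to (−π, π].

(13.2930, 13.9956, 0.4859, 19.7800)

after step 1 (δ=-0.2, a=-1.6): (6.860574, -1.817618, 0.459568, 17.880000)
after step 2 (δ=0.46, a=0.9): (10.065544, -0.231444, 1.345430, 18.060000)
after step 3 (δ=0.19, a=2.0): (10.872693, 3.289217, 1.692760, 18.460000)
after step 4 (δ=-0.24, a=1.1): (10.423520, 6.953791, 1.241013, 18.680000)
after step 5 (δ=-0.06, a=3.6): (11.633380, 10.488467, 1.128798, 19.400000)
after step 6 (δ=-0.32, a=1.9): (13.293036, 13.995594, 0.485903, 19.780000)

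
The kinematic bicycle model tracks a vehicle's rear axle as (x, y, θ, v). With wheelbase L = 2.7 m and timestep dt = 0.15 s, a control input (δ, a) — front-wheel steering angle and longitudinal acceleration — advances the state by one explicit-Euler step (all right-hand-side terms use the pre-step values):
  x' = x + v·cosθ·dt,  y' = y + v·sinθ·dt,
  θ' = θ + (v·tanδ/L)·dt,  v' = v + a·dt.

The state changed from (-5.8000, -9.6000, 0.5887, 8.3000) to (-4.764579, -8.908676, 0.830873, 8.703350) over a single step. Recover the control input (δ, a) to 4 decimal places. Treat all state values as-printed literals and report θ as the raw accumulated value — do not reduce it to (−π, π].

a = (v'−v)/dt = (0.403350)/0.15 = 2.6890
Δθ = θ'−θ = 0.242173;  (v·dt/L) = 8.3000·0.15/2.7 = 0.461111
tan δ = Δθ·L/(v·dt) = 0.525194  →  δ = 0.4836

δ = 0.4836, a = 2.6890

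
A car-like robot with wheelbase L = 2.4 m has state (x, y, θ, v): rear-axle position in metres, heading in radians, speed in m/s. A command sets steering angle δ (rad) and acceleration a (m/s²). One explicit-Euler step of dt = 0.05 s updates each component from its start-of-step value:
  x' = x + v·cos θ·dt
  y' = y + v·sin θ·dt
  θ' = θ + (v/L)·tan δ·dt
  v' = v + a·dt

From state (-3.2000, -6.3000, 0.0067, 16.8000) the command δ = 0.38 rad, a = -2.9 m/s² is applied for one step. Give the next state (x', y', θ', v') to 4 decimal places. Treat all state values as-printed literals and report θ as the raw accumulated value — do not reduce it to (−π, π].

x' = -3.2000 + 16.8000·cos(0.0067)·0.05 = -2.3600
y' = -6.3000 + 16.8000·sin(0.0067)·0.05 = -6.2944
θ' = 0.0067 + (16.8000/2.4)·tan(0.38)·0.05 = 0.1465
v' = 16.8000 − 2.9000·0.05 = 16.6550

(-2.3600, -6.2944, 0.1465, 16.6550)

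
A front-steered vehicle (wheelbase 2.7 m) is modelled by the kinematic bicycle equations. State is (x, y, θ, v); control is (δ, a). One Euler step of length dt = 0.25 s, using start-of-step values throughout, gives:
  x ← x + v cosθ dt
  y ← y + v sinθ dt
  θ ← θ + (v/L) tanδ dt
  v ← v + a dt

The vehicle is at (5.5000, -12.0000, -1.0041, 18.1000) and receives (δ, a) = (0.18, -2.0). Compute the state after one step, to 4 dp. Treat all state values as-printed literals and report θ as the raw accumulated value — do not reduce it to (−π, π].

x' = 5.5000 + 18.1000·cos(-1.0041)·0.25 = 7.9292
y' = -12.0000 + 18.1000·sin(-1.0041)·0.25 = -15.8176
θ' = -1.0041 + (18.1000/2.7)·tan(0.18)·0.25 = -0.6991
v' = 18.1000 − 2.0000·0.25 = 17.6000

(7.9292, -15.8176, -0.6991, 17.6000)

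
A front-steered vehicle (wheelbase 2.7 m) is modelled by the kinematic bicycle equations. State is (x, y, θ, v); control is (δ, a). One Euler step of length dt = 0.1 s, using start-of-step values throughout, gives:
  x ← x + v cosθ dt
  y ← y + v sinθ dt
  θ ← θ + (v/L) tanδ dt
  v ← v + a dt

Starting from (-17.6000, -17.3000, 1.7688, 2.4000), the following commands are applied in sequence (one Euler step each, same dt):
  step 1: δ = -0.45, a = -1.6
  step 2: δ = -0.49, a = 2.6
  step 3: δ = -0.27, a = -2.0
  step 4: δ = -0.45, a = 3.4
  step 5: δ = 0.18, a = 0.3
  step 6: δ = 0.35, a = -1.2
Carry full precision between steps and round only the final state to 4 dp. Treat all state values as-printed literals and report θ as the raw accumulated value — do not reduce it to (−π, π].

(-17.7571, -15.8355, 1.6687, 2.5500)

after step 1 (δ=-0.45, a=-1.6): (-17.647211, -17.064689, 1.725862, 2.240000)
after step 2 (δ=-0.49, a=2.6): (-17.681807, -16.843377, 1.681610, 2.500000)
after step 3 (δ=-0.27, a=-2.0): (-17.709453, -16.594910, 1.655985, 2.300000)
after step 4 (δ=-0.45, a=3.4): (-17.729023, -16.365744, 1.614835, 2.640000)
after step 5 (δ=0.18, a=0.3): (-17.740646, -16.102000, 1.632628, 2.670000)
after step 6 (δ=0.35, a=-1.2): (-17.757144, -15.835511, 1.668725, 2.550000)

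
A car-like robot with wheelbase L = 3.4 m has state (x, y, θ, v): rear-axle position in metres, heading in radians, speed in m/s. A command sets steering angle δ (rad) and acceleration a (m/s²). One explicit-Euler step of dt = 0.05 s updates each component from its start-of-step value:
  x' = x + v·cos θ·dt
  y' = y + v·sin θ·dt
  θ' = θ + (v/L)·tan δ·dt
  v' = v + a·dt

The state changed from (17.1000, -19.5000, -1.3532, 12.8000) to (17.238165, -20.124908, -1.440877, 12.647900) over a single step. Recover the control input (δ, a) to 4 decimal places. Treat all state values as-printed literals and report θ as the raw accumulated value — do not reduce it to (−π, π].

δ = -0.4359, a = -3.0420

a = (v'−v)/dt = (-0.152100)/0.05 = -3.0420
Δθ = θ'−θ = -0.087677;  (v·dt/L) = 12.8000·0.05/3.4 = 0.188235
tan δ = Δθ·L/(v·dt) = -0.465784  →  δ = -0.4359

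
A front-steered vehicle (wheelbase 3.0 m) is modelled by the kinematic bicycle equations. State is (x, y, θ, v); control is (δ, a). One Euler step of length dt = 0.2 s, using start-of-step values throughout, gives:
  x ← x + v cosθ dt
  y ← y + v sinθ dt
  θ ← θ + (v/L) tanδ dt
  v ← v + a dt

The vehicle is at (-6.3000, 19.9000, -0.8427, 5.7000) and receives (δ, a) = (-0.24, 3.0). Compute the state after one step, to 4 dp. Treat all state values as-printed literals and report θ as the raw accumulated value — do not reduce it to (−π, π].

x' = -6.3000 + 5.7000·cos(-0.8427)·0.2 = -5.5414
y' = 19.9000 + 5.7000·sin(-0.8427)·0.2 = 19.0491
θ' = -0.8427 + (5.7000/3.0)·tan(-0.24)·0.2 = -0.9357
v' = 5.7000 + 3.0000·0.2 = 6.3000

(-5.5414, 19.0491, -0.9357, 6.3000)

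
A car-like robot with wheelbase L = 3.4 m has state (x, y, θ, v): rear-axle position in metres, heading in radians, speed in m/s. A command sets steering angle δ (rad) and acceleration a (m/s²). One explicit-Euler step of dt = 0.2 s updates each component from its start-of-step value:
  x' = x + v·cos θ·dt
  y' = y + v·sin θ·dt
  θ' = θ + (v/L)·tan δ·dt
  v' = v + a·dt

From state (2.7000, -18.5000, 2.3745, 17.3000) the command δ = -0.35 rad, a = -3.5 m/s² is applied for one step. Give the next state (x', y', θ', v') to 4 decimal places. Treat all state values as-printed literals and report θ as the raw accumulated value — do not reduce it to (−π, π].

(0.2090, -16.0986, 2.0030, 16.6000)

x' = 2.7000 + 17.3000·cos(2.3745)·0.2 = 0.2090
y' = -18.5000 + 17.3000·sin(2.3745)·0.2 = -16.0986
θ' = 2.3745 + (17.3000/3.4)·tan(-0.35)·0.2 = 2.0030
v' = 17.3000 − 3.5000·0.2 = 16.6000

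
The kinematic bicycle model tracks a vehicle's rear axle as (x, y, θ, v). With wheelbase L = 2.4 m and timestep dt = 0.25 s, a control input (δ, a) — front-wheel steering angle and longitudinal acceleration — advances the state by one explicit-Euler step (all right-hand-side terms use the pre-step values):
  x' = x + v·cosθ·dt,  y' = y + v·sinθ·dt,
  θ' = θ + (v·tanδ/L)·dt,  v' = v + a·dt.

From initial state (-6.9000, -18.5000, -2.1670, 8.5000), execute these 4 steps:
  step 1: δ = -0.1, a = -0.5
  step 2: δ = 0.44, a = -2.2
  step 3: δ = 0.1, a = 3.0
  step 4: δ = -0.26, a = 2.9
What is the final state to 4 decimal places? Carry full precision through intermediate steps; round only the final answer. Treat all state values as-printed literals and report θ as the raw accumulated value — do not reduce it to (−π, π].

(-10.3581, -25.8670, -2.0010, 9.3000)

after step 1 (δ=-0.1, a=-0.5): (-8.093198, -20.258381, -2.255838, 8.375000)
after step 2 (δ=0.44, a=-2.2): (-9.417925, -21.879765, -1.845131, 7.825000)
after step 3 (δ=0.1, a=3.0): (-9.947886, -23.762863, -1.763348, 8.575000)
after step 4 (δ=-0.26, a=2.9): (-10.358122, -25.866994, -2.000966, 9.300000)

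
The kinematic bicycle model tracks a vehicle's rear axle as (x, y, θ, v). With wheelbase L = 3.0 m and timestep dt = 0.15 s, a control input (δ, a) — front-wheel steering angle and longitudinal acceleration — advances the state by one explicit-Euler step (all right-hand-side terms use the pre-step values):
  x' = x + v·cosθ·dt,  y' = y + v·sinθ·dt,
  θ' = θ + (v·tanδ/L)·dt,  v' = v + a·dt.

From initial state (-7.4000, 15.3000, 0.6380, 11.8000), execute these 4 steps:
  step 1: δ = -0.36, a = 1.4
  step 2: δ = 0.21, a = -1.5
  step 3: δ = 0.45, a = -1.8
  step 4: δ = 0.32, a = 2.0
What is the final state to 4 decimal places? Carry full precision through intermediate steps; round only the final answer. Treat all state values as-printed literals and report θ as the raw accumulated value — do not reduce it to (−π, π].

(-1.6501, 19.2698, 1.0194, 11.8150)

after step 1 (δ=-0.36, a=1.4): (-5.978179, 16.354194, 0.415922, 12.010000)
after step 2 (δ=0.21, a=-1.5): (-4.330268, 17.082061, 0.543914, 11.785000)
after step 3 (δ=0.45, a=-1.8): (-2.817623, 17.996853, 0.828555, 11.515000)
after step 4 (δ=0.32, a=2.0): (-1.650102, 19.269759, 1.019352, 11.815000)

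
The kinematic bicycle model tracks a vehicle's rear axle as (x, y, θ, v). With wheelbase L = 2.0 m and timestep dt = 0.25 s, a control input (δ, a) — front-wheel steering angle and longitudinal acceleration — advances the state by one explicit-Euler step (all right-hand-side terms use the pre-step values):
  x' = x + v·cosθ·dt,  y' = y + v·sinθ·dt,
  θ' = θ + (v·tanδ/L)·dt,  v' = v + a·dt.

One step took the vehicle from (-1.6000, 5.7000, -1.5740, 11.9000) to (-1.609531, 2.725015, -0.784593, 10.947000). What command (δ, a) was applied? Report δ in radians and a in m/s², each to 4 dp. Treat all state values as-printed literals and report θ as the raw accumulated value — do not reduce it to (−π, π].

a = (v'−v)/dt = (-0.953000)/0.25 = -3.8120
Δθ = θ'−θ = 0.789407;  (v·dt/L) = 11.9000·0.25/2.0 = 1.487500
tan δ = Δθ·L/(v·dt) = 0.530694  →  δ = 0.4879

δ = 0.4879, a = -3.8120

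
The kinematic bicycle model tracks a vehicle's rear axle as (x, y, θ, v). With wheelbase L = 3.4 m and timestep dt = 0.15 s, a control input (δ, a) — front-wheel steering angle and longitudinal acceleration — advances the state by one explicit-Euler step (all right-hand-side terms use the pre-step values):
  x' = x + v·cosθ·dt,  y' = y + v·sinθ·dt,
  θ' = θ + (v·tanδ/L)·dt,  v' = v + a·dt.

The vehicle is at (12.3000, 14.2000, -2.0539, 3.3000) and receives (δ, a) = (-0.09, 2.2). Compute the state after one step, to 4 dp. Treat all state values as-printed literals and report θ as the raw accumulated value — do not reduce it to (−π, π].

(12.0701, 13.7616, -2.0670, 3.6300)

x' = 12.3000 + 3.3000·cos(-2.0539)·0.15 = 12.0701
y' = 14.2000 + 3.3000·sin(-2.0539)·0.15 = 13.7616
θ' = -2.0539 + (3.3000/3.4)·tan(-0.09)·0.15 = -2.0670
v' = 3.3000 + 2.2000·0.15 = 3.6300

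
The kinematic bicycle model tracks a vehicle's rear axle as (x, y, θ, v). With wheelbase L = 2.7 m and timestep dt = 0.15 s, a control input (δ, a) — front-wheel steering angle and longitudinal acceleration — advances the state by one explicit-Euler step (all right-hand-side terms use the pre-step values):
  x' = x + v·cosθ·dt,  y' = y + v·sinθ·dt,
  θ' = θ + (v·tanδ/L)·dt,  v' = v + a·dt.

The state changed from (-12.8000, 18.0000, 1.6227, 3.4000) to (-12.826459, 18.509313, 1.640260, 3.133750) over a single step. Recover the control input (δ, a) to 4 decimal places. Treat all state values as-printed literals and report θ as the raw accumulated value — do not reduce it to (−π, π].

δ = 0.0927, a = -1.7750

a = (v'−v)/dt = (-0.266250)/0.15 = -1.7750
Δθ = θ'−θ = 0.017560;  (v·dt/L) = 3.4000·0.15/2.7 = 0.188889
tan δ = Δθ·L/(v·dt) = 0.092965  →  δ = 0.0927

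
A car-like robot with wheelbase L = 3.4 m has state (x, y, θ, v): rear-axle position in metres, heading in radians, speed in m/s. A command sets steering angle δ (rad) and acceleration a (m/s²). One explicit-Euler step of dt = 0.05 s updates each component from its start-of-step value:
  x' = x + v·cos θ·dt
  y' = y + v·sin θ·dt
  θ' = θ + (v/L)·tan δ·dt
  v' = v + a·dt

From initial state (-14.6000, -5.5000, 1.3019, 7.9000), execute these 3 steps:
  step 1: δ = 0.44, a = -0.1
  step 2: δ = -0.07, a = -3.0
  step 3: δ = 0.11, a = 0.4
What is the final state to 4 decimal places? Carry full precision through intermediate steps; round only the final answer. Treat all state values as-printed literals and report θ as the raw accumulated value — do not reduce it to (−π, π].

after step 1 (δ=0.44, a=-0.1): (-14.495061, -5.119194, 1.356594, 7.895000)
after step 2 (δ=-0.07, a=-3.0): (-14.411150, -4.733466, 1.348453, 7.745000)
after step 3 (δ=0.11, a=0.4): (-14.325755, -4.355749, 1.361033, 7.765000)

(-14.3258, -4.3557, 1.3610, 7.7650)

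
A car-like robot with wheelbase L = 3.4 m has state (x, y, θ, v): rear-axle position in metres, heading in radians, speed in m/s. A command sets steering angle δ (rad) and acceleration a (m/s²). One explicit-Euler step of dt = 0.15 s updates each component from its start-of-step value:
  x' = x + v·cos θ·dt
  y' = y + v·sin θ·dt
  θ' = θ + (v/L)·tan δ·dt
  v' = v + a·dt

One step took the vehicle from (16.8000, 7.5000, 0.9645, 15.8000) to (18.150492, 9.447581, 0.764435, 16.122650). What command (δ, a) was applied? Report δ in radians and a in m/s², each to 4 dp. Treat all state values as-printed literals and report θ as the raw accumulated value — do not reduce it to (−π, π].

a = (v'−v)/dt = (0.322650)/0.15 = 2.1510
Δθ = θ'−θ = -0.200065;  (v·dt/L) = 15.8000·0.15/3.4 = 0.697059
tan δ = Δθ·L/(v·dt) = -0.287013  →  δ = -0.2795

δ = -0.2795, a = 2.1510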